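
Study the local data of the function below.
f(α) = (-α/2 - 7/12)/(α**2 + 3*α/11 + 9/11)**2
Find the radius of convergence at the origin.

The radius of convergence is (3/11)*sqrt(11).

Denominator factor (α**2 + 3*α/11 + 9/11)^2: discriminant -387/121, complex-conjugate roots (-3/22) + ((3/22)*sqrt(43))*i and (-3/22) - ((3/22)*sqrt(43))*i; poles of order 2, moduli (3/11)*sqrt(11) and (3/11)*sqrt(11).
The radius of convergence is the smallest modulus among the singular points: (3/11)*sqrt(11).


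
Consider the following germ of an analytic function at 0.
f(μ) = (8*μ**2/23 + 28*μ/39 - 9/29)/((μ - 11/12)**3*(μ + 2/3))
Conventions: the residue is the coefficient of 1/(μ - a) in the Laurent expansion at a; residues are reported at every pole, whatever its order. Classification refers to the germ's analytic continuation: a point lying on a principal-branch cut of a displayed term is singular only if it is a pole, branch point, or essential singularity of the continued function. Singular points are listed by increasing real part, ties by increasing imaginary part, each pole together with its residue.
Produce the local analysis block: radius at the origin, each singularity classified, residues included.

Denominator factor (μ + 2/3): pole of order 1 at -2/3, modulus 2/3.
Denominator factor (μ - 11/12)^3: pole of order 3 at 11/12, modulus 11/12.
The radius of convergence is the smallest modulus among the singular points: 2/3.
At the order-1 pole -2/3 set g(μ) = (μ - (-2/3))*f(μ) = (8*μ**2/23 + 28*μ/39 - 9/29)/(μ - 11/12)**3.
Simple pole: residue = g(a) at a = -2/3, which is 9505344/59474389.
At the order-3 pole 11/12 set g(μ) = (μ - (11/12))^3*f(μ) = (8*μ**2/23 + 28*μ/39 - 9/29)/(μ + 2/3).
Order-3 pole: residue = g''(a)/2; g''(11/12) = -19010688/59474389, so the residue is -9505344/59474389.
List the singular points by increasing real part (a conjugate pair: the negative imaginary part first).

Radius of convergence at 0: 2/3.
At -2/3: a pole of order 1; residue 9505344/59474389.
At 11/12: a pole of order 3; residue -9505344/59474389.


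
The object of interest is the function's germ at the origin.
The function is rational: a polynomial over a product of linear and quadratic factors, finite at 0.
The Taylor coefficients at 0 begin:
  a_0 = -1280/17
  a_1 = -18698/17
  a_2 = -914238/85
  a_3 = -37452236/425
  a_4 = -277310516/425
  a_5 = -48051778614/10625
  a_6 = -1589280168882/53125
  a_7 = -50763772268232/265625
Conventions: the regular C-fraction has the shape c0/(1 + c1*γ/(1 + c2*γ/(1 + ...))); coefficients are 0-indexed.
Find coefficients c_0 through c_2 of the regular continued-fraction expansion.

The regular C-fraction coefficients are [-1280/17, -9349/640, 28892569/5983360].

Taylor coefficients (read off): a_0 = -1280/17, a_1 = -18698/17, a_2 = -914238/85.
c0 = a_0 = -1280/17. Peel one level at a time: if S = 1 + c*γ/S' with S'(0) = 1, then c is the γ-coefficient of S and S' = c*γ/(S - 1).
S_1 = c0/f = 1 + (-9349/640)*γ + (28892569/409600)*γ^2 + ...; c1 = -9349/640.
S_2 = c1*γ/(S_1 - 1) = 1 + (28892569/5983360)*γ + ...; c2 = 28892569/5983360.


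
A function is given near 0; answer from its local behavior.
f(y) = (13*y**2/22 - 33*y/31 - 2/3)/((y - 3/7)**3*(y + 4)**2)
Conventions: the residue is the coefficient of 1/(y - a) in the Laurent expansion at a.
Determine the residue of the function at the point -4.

The residue is -1003961/28629151.

At the order-2 pole -4 set g(y) = (y - (-4))^2*f(y) = (13*y**2/22 - 33*y/31 - 2/3)/(y - 3/7)**3.
Order-2 pole: residue = g'(a); g'(-4) = -1003961/28629151, so the residue is -1003961/28629151.


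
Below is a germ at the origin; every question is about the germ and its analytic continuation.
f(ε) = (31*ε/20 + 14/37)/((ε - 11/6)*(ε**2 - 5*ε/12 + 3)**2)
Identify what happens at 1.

Denominator factors: ε - 11/6 = -5/6 at ε = 1; ε**2 - 5*ε/12 + 3 = 43/12 at ε = 1 — none vanishes.
So the germ continues analytically to 1.

The point is a regular point.


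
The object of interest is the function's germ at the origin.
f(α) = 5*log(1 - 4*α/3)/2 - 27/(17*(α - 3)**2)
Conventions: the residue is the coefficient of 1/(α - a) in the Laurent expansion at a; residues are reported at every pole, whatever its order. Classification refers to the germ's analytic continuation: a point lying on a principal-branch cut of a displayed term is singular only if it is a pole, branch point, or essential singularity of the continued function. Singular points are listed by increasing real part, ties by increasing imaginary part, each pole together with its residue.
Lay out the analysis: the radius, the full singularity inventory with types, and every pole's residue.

Radius of convergence at 0: 3/4.
At 3/4: a logarithmic branch point.
At 3: a pole of order 2; residue 0.

Denominator factor (α - 3)^2: pole of order 2 at 3, modulus 3.
Branch term (5/2)*log(1 - α/(3/4)): its argument vanishes at α = 3/4, a logarithmic branch point, modulus 3/4.
The radius of convergence is the smallest modulus among the singular points: 3/4.
The branch term is analytic at 3 and contributes nothing to the residue; only the rational part matters.
At the order-2 pole 3 set g(α) = (α - (3))^2*(rational part) = -27/17.
Order-2 pole: residue = g'(a); g'(3) = 0, so the residue is 0.
List the singular points by increasing real part (a conjugate pair: the negative imaginary part first).


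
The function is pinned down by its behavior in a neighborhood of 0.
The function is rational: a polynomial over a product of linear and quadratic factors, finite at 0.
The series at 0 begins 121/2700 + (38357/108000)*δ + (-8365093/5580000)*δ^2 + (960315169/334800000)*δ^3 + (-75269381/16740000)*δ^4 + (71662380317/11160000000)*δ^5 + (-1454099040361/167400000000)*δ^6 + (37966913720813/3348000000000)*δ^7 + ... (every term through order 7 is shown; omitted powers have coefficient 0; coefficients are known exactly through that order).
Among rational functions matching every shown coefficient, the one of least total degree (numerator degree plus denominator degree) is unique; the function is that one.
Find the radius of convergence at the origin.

No rational of total degree below 4 reproduces all 8 coefficients; solving the [2/2] Pade equations on them gives f(δ) = (-17*δ**2/31 + 3*δ/8 + 1/27)/(δ + 10/11)**2, whose expansion matches every shown term.
Denominator factor (δ + 10/11)^2: pole of order 2 at -10/11, modulus 10/11.
The radius of convergence is the smallest modulus among the singular points: 10/11.

The radius of convergence is 10/11.


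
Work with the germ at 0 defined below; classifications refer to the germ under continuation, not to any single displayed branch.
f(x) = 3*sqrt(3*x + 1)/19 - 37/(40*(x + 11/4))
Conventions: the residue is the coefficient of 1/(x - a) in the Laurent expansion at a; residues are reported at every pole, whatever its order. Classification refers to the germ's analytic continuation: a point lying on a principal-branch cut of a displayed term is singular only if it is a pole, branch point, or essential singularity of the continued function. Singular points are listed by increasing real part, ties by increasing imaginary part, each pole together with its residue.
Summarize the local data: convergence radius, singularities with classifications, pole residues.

Radius of convergence at 0: 1/3.
At -11/4: a pole of order 1; residue -37/40.
At -1/3: an algebraic (square-root) branch point.

Denominator factor (x + 11/4): pole of order 1 at -11/4, modulus 11/4.
Branch term (3/19)*sqrt(1 - x/(-1/3)): its argument vanishes at x = -1/3, a square-root branch point, modulus 1/3.
The radius of convergence is the smallest modulus among the singular points: 1/3.
The branch term is analytic at -11/4 and contributes nothing to the residue; only the rational part matters.
At the order-1 pole -11/4 set g(x) = (x - (-11/4))*(rational part) = -37/40.
Simple pole: residue = g(a) at a = -11/4, which is -37/40.
List the singular points by increasing real part (a conjugate pair: the negative imaginary part first).


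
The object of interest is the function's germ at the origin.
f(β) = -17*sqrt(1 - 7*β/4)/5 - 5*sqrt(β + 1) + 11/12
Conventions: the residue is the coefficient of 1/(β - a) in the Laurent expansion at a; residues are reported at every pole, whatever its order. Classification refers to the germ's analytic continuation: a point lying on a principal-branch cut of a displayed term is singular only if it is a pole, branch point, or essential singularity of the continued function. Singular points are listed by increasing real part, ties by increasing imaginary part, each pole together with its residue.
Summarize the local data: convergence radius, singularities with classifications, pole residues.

Branch term (-17/5)*sqrt(1 - β/(4/7)): its argument vanishes at β = 4/7, a square-root branch point, modulus 4/7.
Branch term (-5)*sqrt(1 - β/(-1)): its argument vanishes at β = -1, a square-root branch point, modulus 1.
The radius of convergence is the smallest modulus among the singular points: 4/7.
List the singular points by increasing real part (a conjugate pair: the negative imaginary part first).

Radius of convergence at 0: 4/7.
At -1: an algebraic (square-root) branch point.
At 4/7: an algebraic (square-root) branch point.


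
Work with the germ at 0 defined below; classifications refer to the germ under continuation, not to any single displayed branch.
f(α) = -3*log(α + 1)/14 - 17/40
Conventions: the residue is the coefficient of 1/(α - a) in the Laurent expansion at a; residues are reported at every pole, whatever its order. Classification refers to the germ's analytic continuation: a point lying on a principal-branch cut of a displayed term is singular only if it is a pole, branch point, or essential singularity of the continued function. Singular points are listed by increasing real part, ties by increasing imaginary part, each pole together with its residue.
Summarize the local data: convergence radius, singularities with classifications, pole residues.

Radius of convergence at 0: 1.
At -1: a logarithmic branch point.

Branch term (-3/14)*log(1 - α/(-1)): its argument vanishes at α = -1, a logarithmic branch point, modulus 1.
The radius of convergence is the smallest modulus among the singular points: 1.


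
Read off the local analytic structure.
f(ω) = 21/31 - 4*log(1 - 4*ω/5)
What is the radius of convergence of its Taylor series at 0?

Branch term (-4)*log(1 - ω/(5/4)): its argument vanishes at ω = 5/4, a logarithmic branch point, modulus 5/4.
The radius of convergence is the smallest modulus among the singular points: 5/4.

The radius of convergence is 5/4.


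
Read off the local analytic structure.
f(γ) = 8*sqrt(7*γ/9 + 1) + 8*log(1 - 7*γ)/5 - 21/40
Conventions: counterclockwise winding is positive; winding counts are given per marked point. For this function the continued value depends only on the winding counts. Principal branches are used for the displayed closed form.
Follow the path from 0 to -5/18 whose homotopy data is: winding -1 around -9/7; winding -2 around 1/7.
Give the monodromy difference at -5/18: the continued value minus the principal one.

The rational part is single-valued and drops out of the difference; each branch term changes only by its own monodromy.
(8/5)*log(1 - γ/(1/7)): each positive loop around 1/7 adds 2*pi*i to the log, so winding -2 contributes (8/5)*(-2)*2*pi*i = -(32/5)*pi*i.
(8)*sqrt(1 - γ/(-9/7)): winding -1 is odd, the square root flips sign, contributing -2*(8)*sqrt(1 - (-5/18)/(-9/7)) = -2*(8)*sqrt(127/162) = -(8/9)*sqrt(254).
Summing the contributions at γ = -5/18 gives (-(8/9)*sqrt(254)) - ((32/5)*pi)*i.

Continued minus principal equals (-(8/9)*sqrt(254)) - ((32/5)*pi)*i.


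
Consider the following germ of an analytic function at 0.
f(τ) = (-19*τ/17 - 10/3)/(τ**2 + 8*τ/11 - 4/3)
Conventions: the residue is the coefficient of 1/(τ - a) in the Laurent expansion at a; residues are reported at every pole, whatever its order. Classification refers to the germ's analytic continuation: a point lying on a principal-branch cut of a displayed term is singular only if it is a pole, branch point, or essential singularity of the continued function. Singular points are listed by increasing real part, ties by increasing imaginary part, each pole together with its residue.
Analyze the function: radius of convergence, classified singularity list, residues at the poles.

Denominator factor (τ**2 + 8*τ/11 - 4/3): discriminant 2128/363, real irrational roots -4/11 + (2/33)*sqrt(399) and -4/11 - (2/33)*sqrt(399); poles of order 1, moduli -4/11 + (2/33)*sqrt(399) and 4/11 + (2/33)*sqrt(399).
The radius of convergence is the smallest modulus among the singular points: -4/11 + (2/33)*sqrt(399).
The factor τ**2 + 8*τ/11 - 4/3 splits as (τ - a)(τ - a') with a = -4/11 - (2/33)*sqrt(399), a' = -4/11 + (2/33)*sqrt(399). At the order-1 pole a set g(τ) = (τ - a)*f(τ) = [-19*τ/17 - 10/3] / (τ - a').
Simple pole: residue = g(a) at a = -4/11 - (2/33)*sqrt(399), which is -19/34 + (821/13566)*sqrt(399).
The factor τ**2 + 8*τ/11 - 4/3 splits as (τ - a)(τ - a') with a = -4/11 + (2/33)*sqrt(399), a' = -4/11 - (2/33)*sqrt(399). At the order-1 pole a set g(τ) = (τ - a)*f(τ) = [-19*τ/17 - 10/3] / (τ - a').
Simple pole: residue = g(a) at a = -4/11 + (2/33)*sqrt(399), which is -19/34 - (821/13566)*sqrt(399).
List the singular points by increasing real part (a conjugate pair: the negative imaginary part first).

Radius of convergence at 0: -4/11 + (2/33)*sqrt(399).
At -4/11 - (2/33)*sqrt(399): a pole of order 1; residue -19/34 + (821/13566)*sqrt(399).
At -4/11 + (2/33)*sqrt(399): a pole of order 1; residue -19/34 - (821/13566)*sqrt(399).


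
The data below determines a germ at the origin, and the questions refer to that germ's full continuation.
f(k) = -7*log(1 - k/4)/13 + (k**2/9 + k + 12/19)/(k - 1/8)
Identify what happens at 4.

The term (-7/13)*log(1 - k/(4)) has argument 1 - 4/(4) = 0 at 4: a logarithmic (infinitely-sheeted) branch point; the remaining terms are analytic or single-valued there.

The point is a logarithmic branch point.


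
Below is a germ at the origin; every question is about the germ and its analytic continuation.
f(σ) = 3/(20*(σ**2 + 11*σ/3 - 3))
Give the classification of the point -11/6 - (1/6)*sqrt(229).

The denominator factor σ**2 + 11*σ/3 - 3 vanishes at -11/6 - (1/6)*sqrt(229) and appears to the power 1; the numerator there equals 3/20, nonzero, and no other factor vanishes.
Hence a pole whose order is the multiplicity, 1.

The point is a pole of order 1.


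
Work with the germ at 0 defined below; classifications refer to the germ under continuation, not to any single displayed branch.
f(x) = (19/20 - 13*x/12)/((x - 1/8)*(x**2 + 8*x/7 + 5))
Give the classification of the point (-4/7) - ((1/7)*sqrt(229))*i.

The point is a pole of order 1.

The denominator factor x**2 + 8*x/7 + 5 vanishes at (-4/7) - ((1/7)*sqrt(229))*i and appears to the power 1; the numerator there equals (659/420) + ((13/84)*sqrt(229))*i, nonzero, and no other factor vanishes.
Hence a pole whose order is the multiplicity, 1.


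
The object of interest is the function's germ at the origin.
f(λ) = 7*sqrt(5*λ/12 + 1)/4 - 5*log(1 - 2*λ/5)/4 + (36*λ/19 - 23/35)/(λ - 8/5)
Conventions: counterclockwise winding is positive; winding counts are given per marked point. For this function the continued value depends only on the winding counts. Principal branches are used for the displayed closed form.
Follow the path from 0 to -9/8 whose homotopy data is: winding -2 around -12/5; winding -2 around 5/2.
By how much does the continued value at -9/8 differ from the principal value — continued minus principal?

The rational part is single-valued and drops out of the difference; each branch term changes only by its own monodromy.
(7/4)*sqrt(1 - λ/(-12/5)): winding -2 is even, the square root returns to the same sheet, contribution 0.
(-5/4)*log(1 - λ/(5/2)): each positive loop around 5/2 adds 2*pi*i to the log, so winding -2 contributes (-5/4)*(-2)*2*pi*i = (5)*pi*i.
Summing the contributions at λ = -9/8 gives (5)*pi*i.

Continued minus principal equals (5)*pi*i.


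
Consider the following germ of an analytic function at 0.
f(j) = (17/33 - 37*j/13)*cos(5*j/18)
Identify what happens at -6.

There is no denominator, hence no pole anywhere.
The factor cos(5*j/18) is entire.
So the germ continues analytically to -6.

The point is a regular point.


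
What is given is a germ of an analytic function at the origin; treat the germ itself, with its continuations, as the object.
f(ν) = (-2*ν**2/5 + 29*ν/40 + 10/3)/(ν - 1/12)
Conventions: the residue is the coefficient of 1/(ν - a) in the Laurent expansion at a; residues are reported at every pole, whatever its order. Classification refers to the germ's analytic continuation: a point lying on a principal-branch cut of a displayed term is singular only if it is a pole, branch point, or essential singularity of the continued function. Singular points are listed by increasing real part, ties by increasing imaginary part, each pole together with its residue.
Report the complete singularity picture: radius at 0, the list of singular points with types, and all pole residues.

Radius of convergence at 0: 1/12.
At 1/12: a pole of order 1; residue 4883/1440.

Denominator factor (ν - 1/12): pole of order 1 at 1/12, modulus 1/12.
The radius of convergence is the smallest modulus among the singular points: 1/12.
At the order-1 pole 1/12 set g(ν) = (ν - (1/12))*f(ν) = -2*ν**2/5 + 29*ν/40 + 10/3.
Simple pole: residue = g(a) at a = 1/12, which is 4883/1440.


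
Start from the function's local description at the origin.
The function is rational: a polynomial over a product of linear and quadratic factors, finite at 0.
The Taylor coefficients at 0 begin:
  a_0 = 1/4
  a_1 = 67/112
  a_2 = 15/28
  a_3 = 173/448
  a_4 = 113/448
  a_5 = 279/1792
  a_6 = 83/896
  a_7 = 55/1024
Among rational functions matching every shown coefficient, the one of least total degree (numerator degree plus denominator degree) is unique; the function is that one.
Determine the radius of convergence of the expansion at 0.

The radius of convergence is 2.

No rational of total degree below 3 reproduces all 8 coefficients; solving the [1/2] Pade equations on them gives f(λ) = (39*λ/28 + 1)/(λ - 2)**2, whose expansion matches every shown term.
Denominator factor (λ - 2)^2: pole of order 2 at 2, modulus 2.
The radius of convergence is the smallest modulus among the singular points: 2.


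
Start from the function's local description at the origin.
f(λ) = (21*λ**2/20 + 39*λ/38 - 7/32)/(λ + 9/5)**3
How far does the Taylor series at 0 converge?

The radius of convergence is 9/5.

Denominator factor (λ + 9/5)^3: pole of order 3 at -9/5, modulus 9/5.
The radius of convergence is the smallest modulus among the singular points: 9/5.


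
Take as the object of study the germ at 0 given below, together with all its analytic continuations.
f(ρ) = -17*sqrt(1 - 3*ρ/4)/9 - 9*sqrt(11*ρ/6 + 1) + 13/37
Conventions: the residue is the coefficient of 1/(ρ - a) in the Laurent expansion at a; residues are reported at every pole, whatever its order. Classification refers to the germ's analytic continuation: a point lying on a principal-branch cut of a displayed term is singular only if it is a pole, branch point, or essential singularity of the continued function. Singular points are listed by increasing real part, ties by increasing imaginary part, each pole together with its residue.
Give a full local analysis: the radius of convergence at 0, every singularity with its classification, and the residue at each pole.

Radius of convergence at 0: 6/11.
At -6/11: an algebraic (square-root) branch point.
At 4/3: an algebraic (square-root) branch point.

Branch term (-9)*sqrt(1 - ρ/(-6/11)): its argument vanishes at ρ = -6/11, a square-root branch point, modulus 6/11.
Branch term (-17/9)*sqrt(1 - ρ/(4/3)): its argument vanishes at ρ = 4/3, a square-root branch point, modulus 4/3.
The radius of convergence is the smallest modulus among the singular points: 6/11.
List the singular points by increasing real part (a conjugate pair: the negative imaginary part first).


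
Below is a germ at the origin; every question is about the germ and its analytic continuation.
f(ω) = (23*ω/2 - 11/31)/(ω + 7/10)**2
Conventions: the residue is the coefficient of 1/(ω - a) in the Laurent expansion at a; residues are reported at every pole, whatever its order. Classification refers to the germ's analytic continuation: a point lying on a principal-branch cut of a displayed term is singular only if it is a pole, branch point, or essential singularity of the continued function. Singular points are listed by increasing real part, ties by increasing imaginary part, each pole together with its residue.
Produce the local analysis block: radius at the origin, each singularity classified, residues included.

Radius of convergence at 0: 7/10.
At -7/10: a pole of order 2; residue 23/2.

Denominator factor (ω + 7/10)^2: pole of order 2 at -7/10, modulus 7/10.
The radius of convergence is the smallest modulus among the singular points: 7/10.
At the order-2 pole -7/10 set g(ω) = (ω - (-7/10))^2*f(ω) = 23*ω/2 - 11/31.
Order-2 pole: residue = g'(a); g'(-7/10) = 23/2, so the residue is 23/2.


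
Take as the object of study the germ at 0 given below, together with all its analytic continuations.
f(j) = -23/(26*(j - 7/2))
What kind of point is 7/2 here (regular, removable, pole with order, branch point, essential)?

The denominator factor j - 7/2 vanishes at 7/2 and appears to the power 1; the numerator there equals -23/26, nonzero, and no other factor vanishes.
Hence a pole whose order is the multiplicity, 1.

The point is a pole of order 1.


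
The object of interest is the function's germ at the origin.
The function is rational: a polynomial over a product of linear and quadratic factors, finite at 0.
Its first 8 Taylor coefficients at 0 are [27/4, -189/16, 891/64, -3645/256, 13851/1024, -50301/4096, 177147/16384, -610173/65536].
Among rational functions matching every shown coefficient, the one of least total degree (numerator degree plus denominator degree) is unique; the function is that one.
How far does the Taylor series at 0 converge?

The radius of convergence is 4/3.

No rational of total degree below 3 reproduces all 8 coefficients; solving the [1/2] Pade equations on them gives f(σ) = (12 - 3*σ)/(σ + 4/3)**2, whose expansion matches every shown term.
Denominator factor (σ + 4/3)^2: pole of order 2 at -4/3, modulus 4/3.
The radius of convergence is the smallest modulus among the singular points: 4/3.


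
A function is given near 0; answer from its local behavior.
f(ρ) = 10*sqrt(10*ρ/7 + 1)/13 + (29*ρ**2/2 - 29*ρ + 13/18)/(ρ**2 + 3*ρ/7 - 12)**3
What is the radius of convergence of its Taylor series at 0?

Denominator factor (ρ**2 + 3*ρ/7 - 12)^3: discriminant 2361/49, real irrational roots -3/14 + (1/14)*sqrt(2361) and -3/14 - (1/14)*sqrt(2361); poles of order 3, moduli -3/14 + (1/14)*sqrt(2361) and 3/14 + (1/14)*sqrt(2361).
Branch term (10/13)*sqrt(1 - ρ/(-7/10)): its argument vanishes at ρ = -7/10, a square-root branch point, modulus 7/10.
The radius of convergence is the smallest modulus among the singular points: 7/10.

The radius of convergence is 7/10.


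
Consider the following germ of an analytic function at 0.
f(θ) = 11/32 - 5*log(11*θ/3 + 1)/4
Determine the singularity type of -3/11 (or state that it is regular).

The term (-5/4)*log(1 - θ/(-3/11)) has argument 1 - -3/11/(-3/11) = 0 at -3/11: a logarithmic (infinitely-sheeted) branch point; the remaining terms are analytic or single-valued there.

The point is a logarithmic branch point.


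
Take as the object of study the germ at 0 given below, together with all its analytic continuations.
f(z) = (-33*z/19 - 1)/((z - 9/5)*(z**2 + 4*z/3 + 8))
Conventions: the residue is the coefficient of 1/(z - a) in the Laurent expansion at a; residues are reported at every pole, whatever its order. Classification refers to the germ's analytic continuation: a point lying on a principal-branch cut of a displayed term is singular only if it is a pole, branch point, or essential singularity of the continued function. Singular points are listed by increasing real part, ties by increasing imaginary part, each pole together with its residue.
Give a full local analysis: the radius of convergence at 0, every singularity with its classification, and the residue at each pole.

Radius of convergence at 0: 9/5.
At (-2/3) - ((2/3)*sqrt(17))*i: a pole of order 1; residue (980/6479) - ((19255/440572)*sqrt(17))*i.
At (-2/3) + ((2/3)*sqrt(17))*i: a pole of order 1; residue (980/6479) + ((19255/440572)*sqrt(17))*i.
At 9/5: a pole of order 1; residue -1960/6479.

Denominator factor (z - 9/5): pole of order 1 at 9/5, modulus 9/5.
Denominator factor (z**2 + 4*z/3 + 8): discriminant -272/9, complex-conjugate roots (-2/3) + ((2/3)*sqrt(17))*i and (-2/3) - ((2/3)*sqrt(17))*i; poles of order 1, moduli (2)*sqrt(2) and (2)*sqrt(2).
The radius of convergence is the smallest modulus among the singular points: 9/5.
The factor z**2 + 4*z/3 + 8 splits as (z - a)(z - a') with a = (-2/3) - ((2/3)*sqrt(17))*i, a' = (-2/3) + ((2/3)*sqrt(17))*i. At the order-1 pole a set g(z) = (z - a)*f(z) = [(-33*z/19 - 1)/(z - 9/5)] / (z - a').
Simple pole: residue = g(a) at a = (-2/3) - ((2/3)*sqrt(17))*i, which is (980/6479) - ((19255/440572)*sqrt(17))*i.
The factor z**2 + 4*z/3 + 8 splits as (z - a)(z - a') with a = (-2/3) + ((2/3)*sqrt(17))*i, a' = (-2/3) - ((2/3)*sqrt(17))*i. At the order-1 pole a set g(z) = (z - a)*f(z) = [(-33*z/19 - 1)/(z - 9/5)] / (z - a').
Simple pole: residue = g(a) at a = (-2/3) + ((2/3)*sqrt(17))*i, which is (980/6479) + ((19255/440572)*sqrt(17))*i.
At the order-1 pole 9/5 set g(z) = (z - (9/5))*f(z) = (-33*z/19 - 1)/(z**2 + 4*z/3 + 8).
Simple pole: residue = g(a) at a = 9/5, which is -1960/6479.
List the singular points by increasing real part (a conjugate pair: the negative imaginary part first).


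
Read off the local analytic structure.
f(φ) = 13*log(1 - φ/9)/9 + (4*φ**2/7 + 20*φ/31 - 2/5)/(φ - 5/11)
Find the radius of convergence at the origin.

The radius of convergence is 5/11.

Denominator factor (φ - 5/11): pole of order 1 at 5/11, modulus 5/11.
Branch term (13/9)*log(1 - φ/(9)): its argument vanishes at φ = 9, a logarithmic branch point, modulus 9.
The radius of convergence is the smallest modulus among the singular points: 5/11.


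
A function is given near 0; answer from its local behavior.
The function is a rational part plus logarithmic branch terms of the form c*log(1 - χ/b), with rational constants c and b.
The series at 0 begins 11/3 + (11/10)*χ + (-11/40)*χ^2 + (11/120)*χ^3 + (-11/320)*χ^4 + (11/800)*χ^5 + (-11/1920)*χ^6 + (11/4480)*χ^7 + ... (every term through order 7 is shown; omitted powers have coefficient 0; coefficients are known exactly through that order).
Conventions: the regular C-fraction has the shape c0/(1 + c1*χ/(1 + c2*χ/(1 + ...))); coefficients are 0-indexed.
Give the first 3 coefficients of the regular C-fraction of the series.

Taylor coefficients (read off): a_0 = 11/3, a_1 = 11/10, a_2 = -11/40.
c0 = a_0 = 11/3. Peel one level at a time: if S = 1 + c*χ/S' with S'(0) = 1, then c is the χ-coefficient of S and S' = c*χ/(S - 1).
S_1 = c0/f = 1 + (-3/10)*χ + (33/200)*χ^2 + ...; c1 = -3/10.
S_2 = c1*χ/(S_1 - 1) = 1 + (11/20)*χ + ...; c2 = 11/20.

The regular C-fraction coefficients are [11/3, -3/10, 11/20].


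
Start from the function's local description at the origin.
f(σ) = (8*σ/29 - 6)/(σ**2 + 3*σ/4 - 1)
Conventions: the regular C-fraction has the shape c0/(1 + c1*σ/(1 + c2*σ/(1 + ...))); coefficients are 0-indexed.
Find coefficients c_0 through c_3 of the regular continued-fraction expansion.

Taylor coefficients (expand at 0): a_0 = 6, a_1 = 245/58, a_2 = 2127/232, a_3 = 10301/928.
c0 = a_0 = 6. Peel one level at a time: if S = 1 + c*σ/S' with S'(0) = 1, then c is the σ-coefficient of S and S' = c*σ/(S - 1).
S_1 = c0/f = 1 + (-245/348)*σ + (-7814/7569)*σ^2 + ...; c1 = -245/348.
S_2 = c1*σ/(S_1 - 1) = 1 + (-31256/21315)*σ + (125024/60025)*σ^2 + ...; c2 = -31256/21315.
S_3 = c2*σ/(S_2 - 1) = 1 + (348/245)*σ + ...; c3 = 348/245.

The regular C-fraction coefficients are [6, -245/348, -31256/21315, 348/245].


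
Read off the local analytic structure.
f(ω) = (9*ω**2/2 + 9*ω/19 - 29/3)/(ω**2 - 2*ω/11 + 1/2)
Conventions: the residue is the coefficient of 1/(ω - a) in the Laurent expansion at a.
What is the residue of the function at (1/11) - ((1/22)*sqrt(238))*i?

The residue is (135/209) - ((325517/596904)*sqrt(238))*i.

The factor ω**2 - 2*ω/11 + 1/2 splits as (ω - a)(ω - a') with a = (1/11) - ((1/22)*sqrt(238))*i, a' = (1/11) + ((1/22)*sqrt(238))*i. At the order-1 pole a set g(ω) = (ω - a)*f(ω) = [9*ω**2/2 + 9*ω/19 - 29/3] / (ω - a').
Simple pole: residue = g(a) at a = (1/11) - ((1/22)*sqrt(238))*i, which is (135/209) - ((325517/596904)*sqrt(238))*i.


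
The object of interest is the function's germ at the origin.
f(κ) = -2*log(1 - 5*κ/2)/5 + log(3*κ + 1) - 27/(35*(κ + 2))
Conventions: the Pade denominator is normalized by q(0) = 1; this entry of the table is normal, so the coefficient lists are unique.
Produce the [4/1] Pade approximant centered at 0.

The Pade approximant has numerator coefficients [-27/70, 1049761/366640, 8144919/733280, -1779767/4399680, 193635917/8799360]; denominator coefficients [1, 126391/36664].

Taylor coefficients needed (expand at 0): a_0 = -27/70, a_1 = 587/140, a_2 = -937/280, a_3 = 18701/1680, a_4 = -4583/280, a_5 = 126391/2240.
Write the denominator as Q(κ) = 1 + q1*κ. Requiring Q*f - P = O(κ^6) with deg P <= 4 kills the coefficients of κ^5..κ^5 in Q*f:
  κ^5: a_5 + q1*a_4 = 0, i.e. 126391/2240 + (-4583/280)*q1 = 0.
Solving this linear system: q1 = 126391/36664.
The numerator is Q*f truncated at degree 4: P0 = a_0 = -27/70; P1 = a_1 + q1*a_0 = 1049761/366640; P2 = a_2 + q1*a_1 = 8144919/733280; P3 = a_3 + q1*a_2 = -1779767/4399680; P4 = a_4 + q1*a_3 = 193635917/8799360.


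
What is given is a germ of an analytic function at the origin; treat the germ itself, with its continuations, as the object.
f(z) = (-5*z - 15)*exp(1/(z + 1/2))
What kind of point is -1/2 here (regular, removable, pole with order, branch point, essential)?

The exponent 1/(z - (-1/2)) has a pole at -1/2, so exp(1/(z - (-1/2))) takes every nonzero value near it: an essential singularity (not a pole of any order).

The point is an essential singularity.


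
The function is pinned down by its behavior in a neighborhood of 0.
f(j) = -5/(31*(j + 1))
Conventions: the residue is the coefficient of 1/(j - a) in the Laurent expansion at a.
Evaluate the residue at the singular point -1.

The residue is -5/31.

At the order-1 pole -1 set g(j) = (j - (-1))*f(j) = -5/31.
Simple pole: residue = g(a) at a = -1, which is -5/31.


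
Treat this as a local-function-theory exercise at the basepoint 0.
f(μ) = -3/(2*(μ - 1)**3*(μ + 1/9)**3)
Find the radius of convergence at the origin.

Denominator factor (μ + 1/9)^3: pole of order 3 at -1/9, modulus 1/9.
Denominator factor (μ - 1)^3: pole of order 3 at 1, modulus 1.
The radius of convergence is the smallest modulus among the singular points: 1/9.

The radius of convergence is 1/9.


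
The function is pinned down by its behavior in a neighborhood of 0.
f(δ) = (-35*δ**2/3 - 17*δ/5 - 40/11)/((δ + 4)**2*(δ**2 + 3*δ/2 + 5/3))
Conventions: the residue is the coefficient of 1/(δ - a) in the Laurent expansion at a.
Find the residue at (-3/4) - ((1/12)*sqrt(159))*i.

The residue is (49177/134750) + ((16889/404250)*sqrt(159))*i.

The factor δ**2 + 3*δ/2 + 5/3 splits as (δ - a)(δ - a') with a = (-3/4) - ((1/12)*sqrt(159))*i, a' = (-3/4) + ((1/12)*sqrt(159))*i. At the order-1 pole a set g(δ) = (δ - a)*f(δ) = [(-35*δ**2/3 - 17*δ/5 - 40/11)/(δ + 4)**2] / (δ - a').
Simple pole: residue = g(a) at a = (-3/4) - ((1/12)*sqrt(159))*i, which is (49177/134750) + ((16889/404250)*sqrt(159))*i.


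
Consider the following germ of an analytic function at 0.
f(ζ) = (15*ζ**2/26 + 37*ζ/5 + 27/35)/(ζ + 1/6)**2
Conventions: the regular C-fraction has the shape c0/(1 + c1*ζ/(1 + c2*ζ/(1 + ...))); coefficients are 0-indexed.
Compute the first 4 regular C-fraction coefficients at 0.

Taylor coefficients (expand at 0): a_0 = 972/35, a_1 = -468/7, a_2 = -80406/455, a_3 = 2059992/455.
c0 = a_0 = 972/35. Peel one level at a time: if S = 1 + c*ζ/S' with S'(0) = 1, then c is the ζ-coefficient of S and S' = c*ζ/(S - 1).
S_1 = c0/f = 1 + (65/27)*ζ + (230459/18954)*ζ^2 + ...; c1 = 65/27.
S_2 = c1*ζ/(S_1 - 1) = 1 + (-230459/45630)*ζ + (213364449/2856100)*ζ^2 + ...; c2 = -230459/45630.
S_3 = c2*ζ/(S_2 - 1) = 1 + (5760840123/389475710)*ζ + ...; c3 = 5760840123/389475710.

The regular C-fraction coefficients are [972/35, 65/27, -230459/45630, 5760840123/389475710].


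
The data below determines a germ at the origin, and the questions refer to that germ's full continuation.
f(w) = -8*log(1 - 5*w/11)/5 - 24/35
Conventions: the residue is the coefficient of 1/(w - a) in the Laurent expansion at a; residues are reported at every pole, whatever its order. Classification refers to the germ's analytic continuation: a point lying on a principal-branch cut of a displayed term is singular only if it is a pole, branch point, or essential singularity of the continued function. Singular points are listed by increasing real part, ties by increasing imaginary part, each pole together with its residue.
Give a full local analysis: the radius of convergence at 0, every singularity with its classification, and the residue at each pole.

Branch term (-8/5)*log(1 - w/(11/5)): its argument vanishes at w = 11/5, a logarithmic branch point, modulus 11/5.
The radius of convergence is the smallest modulus among the singular points: 11/5.

Radius of convergence at 0: 11/5.
At 11/5: a logarithmic branch point.


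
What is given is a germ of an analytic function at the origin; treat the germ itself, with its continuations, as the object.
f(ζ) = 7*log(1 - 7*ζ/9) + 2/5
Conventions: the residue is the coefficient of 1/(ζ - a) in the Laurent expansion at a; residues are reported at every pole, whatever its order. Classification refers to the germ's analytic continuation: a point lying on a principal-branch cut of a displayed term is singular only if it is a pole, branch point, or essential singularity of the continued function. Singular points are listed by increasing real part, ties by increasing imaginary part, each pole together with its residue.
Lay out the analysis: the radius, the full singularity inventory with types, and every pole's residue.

Radius of convergence at 0: 9/7.
At 9/7: a logarithmic branch point.

Branch term (7)*log(1 - ζ/(9/7)): its argument vanishes at ζ = 9/7, a logarithmic branch point, modulus 9/7.
The radius of convergence is the smallest modulus among the singular points: 9/7.


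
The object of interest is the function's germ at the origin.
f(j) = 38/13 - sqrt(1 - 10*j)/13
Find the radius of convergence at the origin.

The radius of convergence is 1/10.

Branch term (-1/13)*sqrt(1 - j/(1/10)): its argument vanishes at j = 1/10, a square-root branch point, modulus 1/10.
The radius of convergence is the smallest modulus among the singular points: 1/10.


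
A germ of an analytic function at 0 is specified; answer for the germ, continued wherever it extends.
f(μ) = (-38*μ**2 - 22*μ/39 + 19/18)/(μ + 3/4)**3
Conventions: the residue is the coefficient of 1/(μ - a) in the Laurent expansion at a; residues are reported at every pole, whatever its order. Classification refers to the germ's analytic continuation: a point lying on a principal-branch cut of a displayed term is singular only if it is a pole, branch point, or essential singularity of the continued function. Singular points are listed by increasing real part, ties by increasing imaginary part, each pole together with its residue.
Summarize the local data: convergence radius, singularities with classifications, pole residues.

Denominator factor (μ + 3/4)^3: pole of order 3 at -3/4, modulus 3/4.
The radius of convergence is the smallest modulus among the singular points: 3/4.
At the order-3 pole -3/4 set g(μ) = (μ - (-3/4))^3*f(μ) = -38*μ**2 - 22*μ/39 + 19/18.
Order-3 pole: residue = g''(a)/2; g''(-3/4) = -76, so the residue is -38.

Radius of convergence at 0: 3/4.
At -3/4: a pole of order 3; residue -38.


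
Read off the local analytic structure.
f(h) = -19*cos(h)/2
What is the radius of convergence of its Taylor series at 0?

The radius of convergence is infinite.

The factor cos(h) is entire and contributes no finite singular point.
The polynomial part has no poles.
No finite singular points: the Taylor series at 0 converges everywhere.


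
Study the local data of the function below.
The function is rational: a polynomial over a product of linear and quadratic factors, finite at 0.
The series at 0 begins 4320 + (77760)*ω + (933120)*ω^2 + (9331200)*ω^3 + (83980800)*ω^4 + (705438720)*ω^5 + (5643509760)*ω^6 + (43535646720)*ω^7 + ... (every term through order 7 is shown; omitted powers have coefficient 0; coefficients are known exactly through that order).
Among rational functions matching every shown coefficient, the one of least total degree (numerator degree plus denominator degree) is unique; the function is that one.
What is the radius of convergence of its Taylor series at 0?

No rational of total degree below 3 reproduces all 8 coefficients; solving the [0/3] Pade equations on them gives f(ω) = -20/(ω - 1/6)**3, whose expansion matches every shown term.
Denominator factor (ω - 1/6)^3: pole of order 3 at 1/6, modulus 1/6.
The radius of convergence is the smallest modulus among the singular points: 1/6.

The radius of convergence is 1/6.


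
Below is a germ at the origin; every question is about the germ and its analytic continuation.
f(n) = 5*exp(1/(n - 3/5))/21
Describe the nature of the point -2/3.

There is no denominator, hence no pole anywhere.
The essential point of exp(1/(n - (3/5))) is 3/5, not -2/3.
So the germ continues analytically to -2/3.

The point is a regular point.


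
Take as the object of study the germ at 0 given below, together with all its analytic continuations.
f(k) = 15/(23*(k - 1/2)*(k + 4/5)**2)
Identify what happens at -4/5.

The denominator factor k + 4/5 vanishes at -4/5 and appears to the power 2; the numerator there equals 15/23, nonzero, and no other factor vanishes.
Hence a pole whose order is the multiplicity, 2.

The point is a pole of order 2.


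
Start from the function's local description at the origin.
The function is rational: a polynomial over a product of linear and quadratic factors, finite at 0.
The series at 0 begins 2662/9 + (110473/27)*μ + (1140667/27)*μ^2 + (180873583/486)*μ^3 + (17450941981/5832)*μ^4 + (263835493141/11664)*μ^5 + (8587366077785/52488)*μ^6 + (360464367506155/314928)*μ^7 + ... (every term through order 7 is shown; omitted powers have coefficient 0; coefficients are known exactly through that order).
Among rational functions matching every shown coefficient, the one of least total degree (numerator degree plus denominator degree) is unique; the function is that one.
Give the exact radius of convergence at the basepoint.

The radius of convergence is 2/11.

No rational of total degree below 5 reproduces all 8 coefficients; solving the [0/5] Pade equations on them gives f(μ) = -1/((μ - 2/11)**3*(μ + 3/4)**2), whose expansion matches every shown term.
Denominator factor (μ + 3/4)^2: pole of order 2 at -3/4, modulus 3/4.
Denominator factor (μ - 2/11)^3: pole of order 3 at 2/11, modulus 2/11.
The radius of convergence is the smallest modulus among the singular points: 2/11.


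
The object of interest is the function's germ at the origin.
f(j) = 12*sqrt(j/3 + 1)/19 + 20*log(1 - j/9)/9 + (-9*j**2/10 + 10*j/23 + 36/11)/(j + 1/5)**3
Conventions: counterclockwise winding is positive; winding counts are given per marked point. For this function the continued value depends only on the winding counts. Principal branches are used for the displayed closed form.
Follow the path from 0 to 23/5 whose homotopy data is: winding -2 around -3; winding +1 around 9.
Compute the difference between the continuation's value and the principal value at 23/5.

Continued minus principal equals (40/9)*pi*i.

The rational part is single-valued and drops out of the difference; each branch term changes only by its own monodromy.
(20/9)*log(1 - j/(9)): each positive loop around 9 adds 2*pi*i to the log, so winding +1 contributes (20/9)*(1)*2*pi*i = (40/9)*pi*i.
(12/19)*sqrt(1 - j/(-3)): winding -2 is even, the square root returns to the same sheet, contribution 0.
Summing the contributions at j = 23/5 gives (40/9)*pi*i.
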